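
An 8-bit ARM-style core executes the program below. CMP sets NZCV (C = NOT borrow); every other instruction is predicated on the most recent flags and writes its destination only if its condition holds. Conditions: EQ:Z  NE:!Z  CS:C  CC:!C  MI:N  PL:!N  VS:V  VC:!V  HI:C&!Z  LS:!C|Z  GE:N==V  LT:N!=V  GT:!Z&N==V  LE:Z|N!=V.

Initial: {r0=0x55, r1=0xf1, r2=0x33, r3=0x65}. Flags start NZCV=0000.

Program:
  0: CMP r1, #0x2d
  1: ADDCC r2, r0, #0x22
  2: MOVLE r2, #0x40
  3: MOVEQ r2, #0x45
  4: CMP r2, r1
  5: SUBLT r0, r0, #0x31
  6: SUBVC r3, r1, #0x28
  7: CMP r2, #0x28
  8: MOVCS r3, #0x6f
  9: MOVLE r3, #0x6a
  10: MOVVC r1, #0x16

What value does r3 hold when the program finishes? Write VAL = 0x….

0: ✓ CMP  NZCV=1010
1: · ADDCC
2: ✓ MOVLE  r2←0x40
3: · MOVEQ
4: ✓ CMP  NZCV=0000
5: · SUBLT
6: ✓ SUBVC  r3←0xc9
7: ✓ CMP  NZCV=0010
8: ✓ MOVCS  r3←0x6f
9: · MOVLE
10: ✓ MOVVC  r1←0x16

VAL = 0x6f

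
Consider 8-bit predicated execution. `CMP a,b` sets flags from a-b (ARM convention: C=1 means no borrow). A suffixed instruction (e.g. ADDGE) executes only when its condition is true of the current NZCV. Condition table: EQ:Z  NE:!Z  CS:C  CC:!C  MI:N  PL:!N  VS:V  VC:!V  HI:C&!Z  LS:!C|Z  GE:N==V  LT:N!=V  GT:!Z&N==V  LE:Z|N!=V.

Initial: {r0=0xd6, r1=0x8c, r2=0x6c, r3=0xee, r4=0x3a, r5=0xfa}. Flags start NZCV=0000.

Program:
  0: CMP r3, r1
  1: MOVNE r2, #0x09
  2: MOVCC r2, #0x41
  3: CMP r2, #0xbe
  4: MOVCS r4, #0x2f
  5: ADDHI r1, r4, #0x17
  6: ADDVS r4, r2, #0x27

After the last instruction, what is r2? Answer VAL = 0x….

VAL = 0x09

0: ✓ CMP  NZCV=0010
1: ✓ MOVNE  r2←0x09
2: · MOVCC
3: ✓ CMP  NZCV=0000
4: · MOVCS
5: · ADDHI
6: · ADDVS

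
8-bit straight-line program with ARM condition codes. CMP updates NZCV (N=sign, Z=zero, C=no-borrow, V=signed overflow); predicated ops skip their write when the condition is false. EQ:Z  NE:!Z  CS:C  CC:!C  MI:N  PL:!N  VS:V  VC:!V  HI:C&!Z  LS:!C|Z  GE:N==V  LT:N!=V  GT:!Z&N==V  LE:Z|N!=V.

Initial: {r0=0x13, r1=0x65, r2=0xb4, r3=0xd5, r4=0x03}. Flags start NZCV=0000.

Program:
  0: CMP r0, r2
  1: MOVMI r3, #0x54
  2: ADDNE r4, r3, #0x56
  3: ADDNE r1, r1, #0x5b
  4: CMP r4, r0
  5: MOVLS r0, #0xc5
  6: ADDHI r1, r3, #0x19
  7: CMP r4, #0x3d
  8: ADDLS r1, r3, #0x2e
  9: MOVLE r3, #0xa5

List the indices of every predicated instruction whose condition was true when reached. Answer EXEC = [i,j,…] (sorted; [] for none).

[0] flags=0000 → (cmp)
[1] flags=0000 MI?F → skip
[2] flags=0000 NE?T → r4=0x2b
[3] flags=0000 NE?T → r1=0xc0
[4] flags=0010 → (cmp)
[5] flags=0010 LS?F → skip
[6] flags=0010 HI?T → r1=0xee
[7] flags=1000 → (cmp)
[8] flags=1000 LS?T → r1=0x03
[9] flags=1000 LE?T → r3=0xa5

EXEC = [2,3,6,8,9]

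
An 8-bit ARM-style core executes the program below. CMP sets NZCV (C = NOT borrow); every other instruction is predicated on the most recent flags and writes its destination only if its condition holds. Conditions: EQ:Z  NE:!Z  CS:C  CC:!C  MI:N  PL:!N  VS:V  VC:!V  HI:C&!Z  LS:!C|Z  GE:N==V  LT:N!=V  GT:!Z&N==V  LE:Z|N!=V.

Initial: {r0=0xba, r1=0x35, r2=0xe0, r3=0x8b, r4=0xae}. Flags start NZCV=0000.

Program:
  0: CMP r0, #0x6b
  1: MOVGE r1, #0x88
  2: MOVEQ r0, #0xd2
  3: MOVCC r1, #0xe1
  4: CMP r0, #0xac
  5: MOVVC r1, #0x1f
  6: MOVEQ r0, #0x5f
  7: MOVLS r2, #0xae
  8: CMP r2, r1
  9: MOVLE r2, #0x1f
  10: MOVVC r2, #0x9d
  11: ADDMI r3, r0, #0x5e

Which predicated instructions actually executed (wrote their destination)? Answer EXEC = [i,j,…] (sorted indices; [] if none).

EXEC = [5,9,10,11]

0: ✓ CMP  NZCV=0011
1: · MOVGE
2: · MOVEQ
3: · MOVCC
4: ✓ CMP  NZCV=0010
5: ✓ MOVVC  r1←0x1f
6: · MOVEQ
7: · MOVLS
8: ✓ CMP  NZCV=1010
9: ✓ MOVLE  r2←0x1f
10: ✓ MOVVC  r2←0x9d
11: ✓ ADDMI  r3←0x18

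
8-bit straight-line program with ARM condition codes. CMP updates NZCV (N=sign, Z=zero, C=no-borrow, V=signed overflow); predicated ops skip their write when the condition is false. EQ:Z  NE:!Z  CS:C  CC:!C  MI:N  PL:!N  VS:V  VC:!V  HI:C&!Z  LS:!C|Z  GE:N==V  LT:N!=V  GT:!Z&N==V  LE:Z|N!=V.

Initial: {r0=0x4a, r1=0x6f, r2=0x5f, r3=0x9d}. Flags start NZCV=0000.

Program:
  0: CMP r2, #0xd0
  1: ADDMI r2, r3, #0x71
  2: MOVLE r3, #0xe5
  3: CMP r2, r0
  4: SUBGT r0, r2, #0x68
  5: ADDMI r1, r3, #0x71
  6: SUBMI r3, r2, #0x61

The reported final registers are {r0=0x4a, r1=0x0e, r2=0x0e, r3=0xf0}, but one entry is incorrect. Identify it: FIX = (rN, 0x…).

FIX = (r3, 0xad)

[0] flags=1001 → (cmp)
[1] flags=1001 MI?T → r2=0x0e
[2] flags=1001 LE?F → skip
[3] flags=1000 → (cmp)
[4] flags=1000 GT?F → skip
[5] flags=1000 MI?T → r1=0x0e
[6] flags=1000 MI?T → r3=0xad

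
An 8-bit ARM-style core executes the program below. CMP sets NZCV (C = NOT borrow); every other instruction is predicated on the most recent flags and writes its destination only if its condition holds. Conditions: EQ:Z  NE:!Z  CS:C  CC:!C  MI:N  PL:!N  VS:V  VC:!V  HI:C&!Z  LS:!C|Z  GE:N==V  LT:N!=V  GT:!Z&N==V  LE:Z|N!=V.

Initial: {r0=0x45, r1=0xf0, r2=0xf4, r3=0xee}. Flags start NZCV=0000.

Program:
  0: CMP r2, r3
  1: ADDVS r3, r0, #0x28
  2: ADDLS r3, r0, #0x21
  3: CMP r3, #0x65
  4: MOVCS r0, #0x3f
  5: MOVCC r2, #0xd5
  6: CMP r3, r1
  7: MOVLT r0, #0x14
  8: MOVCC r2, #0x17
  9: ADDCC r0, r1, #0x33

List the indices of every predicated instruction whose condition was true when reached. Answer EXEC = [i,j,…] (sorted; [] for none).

EXEC = [4,7,8,9]

0: ✓ CMP  NZCV=0010
1: · ADDVS
2: · ADDLS
3: ✓ CMP  NZCV=1010
4: ✓ MOVCS  r0←0x3f
5: · MOVCC
6: ✓ CMP  NZCV=1000
7: ✓ MOVLT  r0←0x14
8: ✓ MOVCC  r2←0x17
9: ✓ ADDCC  r0←0x23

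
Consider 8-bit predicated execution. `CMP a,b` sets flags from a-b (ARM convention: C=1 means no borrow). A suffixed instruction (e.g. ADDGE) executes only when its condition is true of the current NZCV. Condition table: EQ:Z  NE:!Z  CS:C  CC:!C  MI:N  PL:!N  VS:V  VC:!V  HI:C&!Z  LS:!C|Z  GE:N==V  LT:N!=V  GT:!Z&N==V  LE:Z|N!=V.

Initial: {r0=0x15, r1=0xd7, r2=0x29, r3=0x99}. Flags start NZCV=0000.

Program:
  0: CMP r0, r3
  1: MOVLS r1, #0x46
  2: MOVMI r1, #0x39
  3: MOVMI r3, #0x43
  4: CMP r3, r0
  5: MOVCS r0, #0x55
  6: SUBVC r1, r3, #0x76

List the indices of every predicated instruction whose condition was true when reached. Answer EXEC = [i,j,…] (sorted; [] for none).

EXEC = [1,5,6]

[0] flags=0000 → (cmp)
[1] flags=0000 LS?T → r1=0x46
[2] flags=0000 MI?F → skip
[3] flags=0000 MI?F → skip
[4] flags=1010 → (cmp)
[5] flags=1010 CS?T → r0=0x55
[6] flags=1010 VC?T → r1=0x23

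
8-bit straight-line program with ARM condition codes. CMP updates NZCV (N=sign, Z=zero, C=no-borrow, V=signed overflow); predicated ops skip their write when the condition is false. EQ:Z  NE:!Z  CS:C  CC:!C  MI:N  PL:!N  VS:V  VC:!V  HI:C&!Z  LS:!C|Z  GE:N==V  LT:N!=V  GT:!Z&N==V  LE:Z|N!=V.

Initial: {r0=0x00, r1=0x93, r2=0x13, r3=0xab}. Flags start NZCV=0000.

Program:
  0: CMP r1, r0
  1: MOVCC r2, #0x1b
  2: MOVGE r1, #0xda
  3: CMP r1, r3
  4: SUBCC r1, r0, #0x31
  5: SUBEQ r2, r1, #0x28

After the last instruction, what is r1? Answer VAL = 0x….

0: ✓ CMP  NZCV=1010
1: · MOVCC
2: · MOVGE
3: ✓ CMP  NZCV=1000
4: ✓ SUBCC  r1←0xcf
5: · SUBEQ

VAL = 0xcf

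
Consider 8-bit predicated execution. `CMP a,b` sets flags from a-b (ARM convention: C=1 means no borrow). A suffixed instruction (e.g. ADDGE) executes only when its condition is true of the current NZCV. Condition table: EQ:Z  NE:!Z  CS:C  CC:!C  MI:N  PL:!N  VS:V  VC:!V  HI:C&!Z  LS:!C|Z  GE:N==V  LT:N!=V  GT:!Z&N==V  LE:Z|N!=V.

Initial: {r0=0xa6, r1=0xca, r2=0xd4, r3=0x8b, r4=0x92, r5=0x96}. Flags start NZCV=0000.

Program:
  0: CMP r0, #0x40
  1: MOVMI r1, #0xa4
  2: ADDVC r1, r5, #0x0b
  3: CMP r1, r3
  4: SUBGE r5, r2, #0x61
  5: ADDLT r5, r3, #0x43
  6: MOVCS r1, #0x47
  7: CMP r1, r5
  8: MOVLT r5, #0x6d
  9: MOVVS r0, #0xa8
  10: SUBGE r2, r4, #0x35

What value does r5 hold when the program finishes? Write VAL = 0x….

VAL = 0x6d

[0] flags=0011 → (cmp)
[1] flags=0011 MI?F → skip
[2] flags=0011 VC?F → skip
[3] flags=0010 → (cmp)
[4] flags=0010 GE?T → r5=0x73
[5] flags=0010 LT?F → skip
[6] flags=0010 CS?T → r1=0x47
[7] flags=1000 → (cmp)
[8] flags=1000 LT?T → r5=0x6d
[9] flags=1000 VS?F → skip
[10] flags=1000 GE?F → skip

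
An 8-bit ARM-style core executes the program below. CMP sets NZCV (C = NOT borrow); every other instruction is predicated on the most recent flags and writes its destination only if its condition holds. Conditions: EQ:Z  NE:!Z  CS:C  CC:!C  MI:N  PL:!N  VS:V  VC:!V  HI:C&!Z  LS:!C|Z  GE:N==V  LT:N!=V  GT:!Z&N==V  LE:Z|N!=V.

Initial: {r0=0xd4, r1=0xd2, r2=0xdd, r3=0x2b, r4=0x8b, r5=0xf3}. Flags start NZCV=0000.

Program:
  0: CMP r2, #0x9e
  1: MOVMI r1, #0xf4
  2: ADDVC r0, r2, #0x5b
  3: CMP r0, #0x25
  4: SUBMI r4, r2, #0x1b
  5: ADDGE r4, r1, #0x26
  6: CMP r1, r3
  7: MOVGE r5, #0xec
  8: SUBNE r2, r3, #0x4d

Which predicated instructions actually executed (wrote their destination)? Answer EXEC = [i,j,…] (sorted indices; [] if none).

EXEC = [2,5,8]

0: ✓ CMP  NZCV=0010
1: · MOVMI
2: ✓ ADDVC  r0←0x38
3: ✓ CMP  NZCV=0010
4: · SUBMI
5: ✓ ADDGE  r4←0xf8
6: ✓ CMP  NZCV=1010
7: · MOVGE
8: ✓ SUBNE  r2←0xde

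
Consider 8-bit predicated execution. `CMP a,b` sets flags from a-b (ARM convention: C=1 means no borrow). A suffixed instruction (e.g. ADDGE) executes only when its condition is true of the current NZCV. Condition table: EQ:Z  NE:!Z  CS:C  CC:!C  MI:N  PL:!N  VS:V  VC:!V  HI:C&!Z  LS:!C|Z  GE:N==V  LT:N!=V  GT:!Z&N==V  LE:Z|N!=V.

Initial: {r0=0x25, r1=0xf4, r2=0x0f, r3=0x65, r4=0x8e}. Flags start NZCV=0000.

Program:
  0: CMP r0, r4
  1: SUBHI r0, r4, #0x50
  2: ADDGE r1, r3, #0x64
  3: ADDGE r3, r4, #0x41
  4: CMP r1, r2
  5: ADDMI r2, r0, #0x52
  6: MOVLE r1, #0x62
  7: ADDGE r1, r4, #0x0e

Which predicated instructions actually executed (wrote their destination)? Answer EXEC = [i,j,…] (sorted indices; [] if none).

[0] flags=1001 → (cmp)
[1] flags=1001 HI?F → skip
[2] flags=1001 GE?T → r1=0xc9
[3] flags=1001 GE?T → r3=0xcf
[4] flags=1010 → (cmp)
[5] flags=1010 MI?T → r2=0x77
[6] flags=1010 LE?T → r1=0x62
[7] flags=1010 GE?F → skip

EXEC = [2,3,5,6]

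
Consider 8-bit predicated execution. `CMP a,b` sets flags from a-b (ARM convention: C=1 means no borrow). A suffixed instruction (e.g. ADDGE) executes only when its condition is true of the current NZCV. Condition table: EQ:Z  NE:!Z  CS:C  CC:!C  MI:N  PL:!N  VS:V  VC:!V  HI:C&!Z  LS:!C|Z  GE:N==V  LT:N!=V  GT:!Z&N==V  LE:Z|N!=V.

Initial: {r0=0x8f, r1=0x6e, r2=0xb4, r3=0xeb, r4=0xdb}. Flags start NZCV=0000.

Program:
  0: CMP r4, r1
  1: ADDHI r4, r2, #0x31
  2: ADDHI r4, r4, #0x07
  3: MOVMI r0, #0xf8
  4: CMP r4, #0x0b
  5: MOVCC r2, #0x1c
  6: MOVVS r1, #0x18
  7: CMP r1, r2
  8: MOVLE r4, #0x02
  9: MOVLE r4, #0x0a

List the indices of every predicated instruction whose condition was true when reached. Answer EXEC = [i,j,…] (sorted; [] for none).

EXEC = [1,2]

0: ✓ CMP  NZCV=0011
1: ✓ ADDHI  r4←0xe5
2: ✓ ADDHI  r4←0xec
3: · MOVMI
4: ✓ CMP  NZCV=1010
5: · MOVCC
6: · MOVVS
7: ✓ CMP  NZCV=1001
8: · MOVLE
9: · MOVLE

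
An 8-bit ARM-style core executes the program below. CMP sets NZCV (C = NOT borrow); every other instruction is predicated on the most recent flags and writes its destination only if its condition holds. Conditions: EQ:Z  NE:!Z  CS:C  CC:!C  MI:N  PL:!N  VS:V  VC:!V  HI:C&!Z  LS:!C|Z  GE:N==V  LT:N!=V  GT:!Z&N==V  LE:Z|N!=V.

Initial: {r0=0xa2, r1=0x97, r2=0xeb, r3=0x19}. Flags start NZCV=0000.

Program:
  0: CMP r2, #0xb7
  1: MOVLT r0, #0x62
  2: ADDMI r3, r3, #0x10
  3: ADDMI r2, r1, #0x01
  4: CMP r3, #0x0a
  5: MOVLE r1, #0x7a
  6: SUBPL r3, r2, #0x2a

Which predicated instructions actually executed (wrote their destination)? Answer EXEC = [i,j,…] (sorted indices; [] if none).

0: ✓ CMP  NZCV=0010
1: · MOVLT
2: · ADDMI
3: · ADDMI
4: ✓ CMP  NZCV=0010
5: · MOVLE
6: ✓ SUBPL  r3←0xc1

EXEC = [6]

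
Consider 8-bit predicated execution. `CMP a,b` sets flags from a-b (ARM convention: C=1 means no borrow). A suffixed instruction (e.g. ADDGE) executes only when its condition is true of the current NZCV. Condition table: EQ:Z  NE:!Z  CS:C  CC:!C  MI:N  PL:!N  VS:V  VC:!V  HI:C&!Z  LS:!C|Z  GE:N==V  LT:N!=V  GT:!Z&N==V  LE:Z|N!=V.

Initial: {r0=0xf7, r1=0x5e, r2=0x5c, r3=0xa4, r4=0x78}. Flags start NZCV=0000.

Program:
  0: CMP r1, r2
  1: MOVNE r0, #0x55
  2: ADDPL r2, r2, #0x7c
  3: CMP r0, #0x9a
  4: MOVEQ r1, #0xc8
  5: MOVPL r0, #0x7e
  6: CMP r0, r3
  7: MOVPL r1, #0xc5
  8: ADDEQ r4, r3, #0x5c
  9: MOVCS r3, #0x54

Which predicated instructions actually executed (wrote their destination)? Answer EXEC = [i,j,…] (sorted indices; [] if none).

[0] flags=0010 → (cmp)
[1] flags=0010 NE?T → r0=0x55
[2] flags=0010 PL?T → r2=0xd8
[3] flags=1001 → (cmp)
[4] flags=1001 EQ?F → skip
[5] flags=1001 PL?F → skip
[6] flags=1001 → (cmp)
[7] flags=1001 PL?F → skip
[8] flags=1001 EQ?F → skip
[9] flags=1001 CS?F → skip

EXEC = [1,2]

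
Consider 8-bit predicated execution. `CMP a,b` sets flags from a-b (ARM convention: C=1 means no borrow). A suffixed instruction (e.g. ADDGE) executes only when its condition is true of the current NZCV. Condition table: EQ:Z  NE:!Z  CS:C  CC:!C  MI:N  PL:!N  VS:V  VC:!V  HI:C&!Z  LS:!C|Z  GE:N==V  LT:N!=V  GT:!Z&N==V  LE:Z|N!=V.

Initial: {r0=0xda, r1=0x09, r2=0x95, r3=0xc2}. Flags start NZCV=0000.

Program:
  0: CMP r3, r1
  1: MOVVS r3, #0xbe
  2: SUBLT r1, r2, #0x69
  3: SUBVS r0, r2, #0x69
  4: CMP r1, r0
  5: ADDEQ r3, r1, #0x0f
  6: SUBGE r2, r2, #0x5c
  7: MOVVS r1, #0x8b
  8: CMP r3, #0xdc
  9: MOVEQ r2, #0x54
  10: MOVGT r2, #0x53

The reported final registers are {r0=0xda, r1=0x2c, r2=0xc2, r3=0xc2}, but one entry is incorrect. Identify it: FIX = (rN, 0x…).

FIX = (r2, 0x39)

[0] flags=1010 → (cmp)
[1] flags=1010 VS?F → skip
[2] flags=1010 LT?T → r1=0x2c
[3] flags=1010 VS?F → skip
[4] flags=0000 → (cmp)
[5] flags=0000 EQ?F → skip
[6] flags=0000 GE?T → r2=0x39
[7] flags=0000 VS?F → skip
[8] flags=1000 → (cmp)
[9] flags=1000 EQ?F → skip
[10] flags=1000 GT?F → skip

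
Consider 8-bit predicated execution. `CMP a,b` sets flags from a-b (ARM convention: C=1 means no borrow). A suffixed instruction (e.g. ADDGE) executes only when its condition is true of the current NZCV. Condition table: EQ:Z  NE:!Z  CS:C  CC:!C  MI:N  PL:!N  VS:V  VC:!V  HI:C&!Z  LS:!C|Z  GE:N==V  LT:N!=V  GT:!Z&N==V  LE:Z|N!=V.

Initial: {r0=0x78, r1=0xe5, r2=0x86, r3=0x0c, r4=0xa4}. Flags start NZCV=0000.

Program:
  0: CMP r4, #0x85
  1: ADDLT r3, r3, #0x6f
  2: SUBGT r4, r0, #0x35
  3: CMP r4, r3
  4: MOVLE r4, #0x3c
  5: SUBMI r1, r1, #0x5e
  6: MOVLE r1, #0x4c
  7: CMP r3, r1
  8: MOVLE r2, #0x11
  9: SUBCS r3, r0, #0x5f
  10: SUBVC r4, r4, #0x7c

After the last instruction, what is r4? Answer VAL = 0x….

VAL = 0xc7

0: ✓ CMP  NZCV=0010
1: · ADDLT
2: ✓ SUBGT  r4←0x43
3: ✓ CMP  NZCV=0010
4: · MOVLE
5: · SUBMI
6: · MOVLE
7: ✓ CMP  NZCV=0000
8: · MOVLE
9: · SUBCS
10: ✓ SUBVC  r4←0xc7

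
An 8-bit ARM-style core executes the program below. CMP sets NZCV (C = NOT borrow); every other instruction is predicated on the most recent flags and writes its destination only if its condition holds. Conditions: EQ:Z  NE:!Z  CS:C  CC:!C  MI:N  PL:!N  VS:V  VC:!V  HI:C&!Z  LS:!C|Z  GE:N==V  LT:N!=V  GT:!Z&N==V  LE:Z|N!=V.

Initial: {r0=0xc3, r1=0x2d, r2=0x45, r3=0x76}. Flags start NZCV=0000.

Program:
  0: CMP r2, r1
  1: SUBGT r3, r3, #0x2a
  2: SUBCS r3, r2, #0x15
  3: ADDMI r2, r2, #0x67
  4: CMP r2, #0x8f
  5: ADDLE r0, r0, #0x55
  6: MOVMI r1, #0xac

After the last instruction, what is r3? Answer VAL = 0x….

VAL = 0x30

[0] flags=0010 → (cmp)
[1] flags=0010 GT?T → r3=0x4c
[2] flags=0010 CS?T → r3=0x30
[3] flags=0010 MI?F → skip
[4] flags=1001 → (cmp)
[5] flags=1001 LE?F → skip
[6] flags=1001 MI?T → r1=0xac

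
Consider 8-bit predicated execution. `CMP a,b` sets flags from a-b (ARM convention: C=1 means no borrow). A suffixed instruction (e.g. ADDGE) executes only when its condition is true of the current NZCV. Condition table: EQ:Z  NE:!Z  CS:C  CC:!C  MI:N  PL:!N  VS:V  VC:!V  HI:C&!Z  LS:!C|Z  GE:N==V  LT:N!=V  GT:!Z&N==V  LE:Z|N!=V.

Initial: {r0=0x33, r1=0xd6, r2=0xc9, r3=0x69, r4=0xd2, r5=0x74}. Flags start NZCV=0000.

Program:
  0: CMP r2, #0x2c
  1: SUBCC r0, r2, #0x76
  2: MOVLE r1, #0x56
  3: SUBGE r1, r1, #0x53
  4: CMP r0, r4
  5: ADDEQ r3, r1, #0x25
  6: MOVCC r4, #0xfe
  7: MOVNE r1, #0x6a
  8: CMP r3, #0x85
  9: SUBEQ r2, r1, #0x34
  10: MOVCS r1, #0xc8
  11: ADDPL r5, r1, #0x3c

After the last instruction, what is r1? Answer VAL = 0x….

VAL = 0x6a

0: ✓ CMP  NZCV=1010
1: · SUBCC
2: ✓ MOVLE  r1←0x56
3: · SUBGE
4: ✓ CMP  NZCV=0000
5: · ADDEQ
6: ✓ MOVCC  r4←0xfe
7: ✓ MOVNE  r1←0x6a
8: ✓ CMP  NZCV=1001
9: · SUBEQ
10: · MOVCS
11: · ADDPL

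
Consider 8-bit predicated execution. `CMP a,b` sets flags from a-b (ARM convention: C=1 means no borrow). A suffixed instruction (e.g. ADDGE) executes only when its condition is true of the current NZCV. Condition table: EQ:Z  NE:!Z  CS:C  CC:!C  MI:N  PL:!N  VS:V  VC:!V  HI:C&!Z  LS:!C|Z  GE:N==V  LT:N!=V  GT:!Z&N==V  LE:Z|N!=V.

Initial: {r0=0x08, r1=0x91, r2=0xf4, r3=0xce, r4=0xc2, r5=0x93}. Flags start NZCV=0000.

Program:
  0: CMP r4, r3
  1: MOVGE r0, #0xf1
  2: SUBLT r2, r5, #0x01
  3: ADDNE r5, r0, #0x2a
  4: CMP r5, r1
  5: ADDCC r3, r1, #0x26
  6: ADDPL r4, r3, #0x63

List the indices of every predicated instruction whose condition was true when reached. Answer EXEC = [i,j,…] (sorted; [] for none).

[0] flags=1000 → (cmp)
[1] flags=1000 GE?F → skip
[2] flags=1000 LT?T → r2=0x92
[3] flags=1000 NE?T → r5=0x32
[4] flags=1001 → (cmp)
[5] flags=1001 CC?T → r3=0xb7
[6] flags=1001 PL?F → skip

EXEC = [2,3,5]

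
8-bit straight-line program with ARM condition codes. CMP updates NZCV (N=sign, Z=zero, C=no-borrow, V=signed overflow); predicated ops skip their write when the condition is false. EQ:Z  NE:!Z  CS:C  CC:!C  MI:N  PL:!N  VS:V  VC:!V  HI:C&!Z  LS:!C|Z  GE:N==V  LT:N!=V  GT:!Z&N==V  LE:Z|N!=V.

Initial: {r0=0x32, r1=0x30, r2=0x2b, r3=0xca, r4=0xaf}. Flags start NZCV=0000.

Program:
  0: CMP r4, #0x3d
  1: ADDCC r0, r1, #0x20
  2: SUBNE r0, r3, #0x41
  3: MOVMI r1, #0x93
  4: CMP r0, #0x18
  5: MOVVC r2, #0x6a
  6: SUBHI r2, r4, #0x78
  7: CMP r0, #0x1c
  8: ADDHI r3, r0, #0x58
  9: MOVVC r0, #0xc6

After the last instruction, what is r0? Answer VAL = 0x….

0: ✓ CMP  NZCV=0011
1: · ADDCC
2: ✓ SUBNE  r0←0x89
3: · MOVMI
4: ✓ CMP  NZCV=0011
5: · MOVVC
6: ✓ SUBHI  r2←0x37
7: ✓ CMP  NZCV=0011
8: ✓ ADDHI  r3←0xe1
9: · MOVVC

VAL = 0x89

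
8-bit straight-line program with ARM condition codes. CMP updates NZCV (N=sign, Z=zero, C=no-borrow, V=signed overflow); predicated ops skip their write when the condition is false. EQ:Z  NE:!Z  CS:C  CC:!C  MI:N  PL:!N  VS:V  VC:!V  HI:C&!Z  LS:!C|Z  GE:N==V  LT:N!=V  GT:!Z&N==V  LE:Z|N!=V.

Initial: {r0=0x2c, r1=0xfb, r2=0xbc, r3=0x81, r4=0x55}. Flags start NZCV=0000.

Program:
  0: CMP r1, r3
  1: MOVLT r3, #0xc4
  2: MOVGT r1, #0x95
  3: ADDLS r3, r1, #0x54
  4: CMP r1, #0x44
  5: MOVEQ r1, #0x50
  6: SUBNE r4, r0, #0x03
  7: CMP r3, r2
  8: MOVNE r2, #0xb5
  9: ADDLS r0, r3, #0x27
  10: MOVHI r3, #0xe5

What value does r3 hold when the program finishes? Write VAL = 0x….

VAL = 0x81

0: ✓ CMP  NZCV=0010
1: · MOVLT
2: ✓ MOVGT  r1←0x95
3: · ADDLS
4: ✓ CMP  NZCV=0011
5: · MOVEQ
6: ✓ SUBNE  r4←0x29
7: ✓ CMP  NZCV=1000
8: ✓ MOVNE  r2←0xb5
9: ✓ ADDLS  r0←0xa8
10: · MOVHI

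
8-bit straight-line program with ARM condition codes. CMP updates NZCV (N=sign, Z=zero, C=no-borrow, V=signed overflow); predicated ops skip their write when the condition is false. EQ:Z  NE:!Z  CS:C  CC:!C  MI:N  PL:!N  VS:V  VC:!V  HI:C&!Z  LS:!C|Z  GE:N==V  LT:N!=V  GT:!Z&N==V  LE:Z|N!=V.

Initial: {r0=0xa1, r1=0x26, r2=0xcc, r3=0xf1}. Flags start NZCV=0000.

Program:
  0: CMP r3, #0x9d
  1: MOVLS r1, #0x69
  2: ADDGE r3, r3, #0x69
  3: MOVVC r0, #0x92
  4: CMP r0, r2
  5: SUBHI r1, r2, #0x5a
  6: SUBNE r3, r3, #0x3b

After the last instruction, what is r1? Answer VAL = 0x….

0: ✓ CMP  NZCV=0010
1: · MOVLS
2: ✓ ADDGE  r3←0x5a
3: ✓ MOVVC  r0←0x92
4: ✓ CMP  NZCV=1000
5: · SUBHI
6: ✓ SUBNE  r3←0x1f

VAL = 0x26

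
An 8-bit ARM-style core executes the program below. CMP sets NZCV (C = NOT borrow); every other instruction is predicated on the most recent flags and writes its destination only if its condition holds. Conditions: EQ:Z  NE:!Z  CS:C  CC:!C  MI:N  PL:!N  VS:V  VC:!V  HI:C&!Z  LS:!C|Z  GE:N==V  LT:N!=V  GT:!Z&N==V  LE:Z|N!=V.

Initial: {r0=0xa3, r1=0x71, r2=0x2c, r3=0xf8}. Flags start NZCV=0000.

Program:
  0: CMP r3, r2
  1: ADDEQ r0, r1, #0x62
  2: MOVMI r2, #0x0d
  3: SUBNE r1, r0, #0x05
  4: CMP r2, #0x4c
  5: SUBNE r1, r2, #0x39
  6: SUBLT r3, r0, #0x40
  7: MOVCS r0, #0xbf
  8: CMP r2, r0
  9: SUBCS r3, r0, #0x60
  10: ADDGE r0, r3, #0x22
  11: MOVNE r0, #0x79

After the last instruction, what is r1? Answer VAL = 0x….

[0] flags=1010 → (cmp)
[1] flags=1010 EQ?F → skip
[2] flags=1010 MI?T → r2=0x0d
[3] flags=1010 NE?T → r1=0x9e
[4] flags=1000 → (cmp)
[5] flags=1000 NE?T → r1=0xd4
[6] flags=1000 LT?T → r3=0x63
[7] flags=1000 CS?F → skip
[8] flags=0000 → (cmp)
[9] flags=0000 CS?F → skip
[10] flags=0000 GE?T → r0=0x85
[11] flags=0000 NE?T → r0=0x79

VAL = 0xd4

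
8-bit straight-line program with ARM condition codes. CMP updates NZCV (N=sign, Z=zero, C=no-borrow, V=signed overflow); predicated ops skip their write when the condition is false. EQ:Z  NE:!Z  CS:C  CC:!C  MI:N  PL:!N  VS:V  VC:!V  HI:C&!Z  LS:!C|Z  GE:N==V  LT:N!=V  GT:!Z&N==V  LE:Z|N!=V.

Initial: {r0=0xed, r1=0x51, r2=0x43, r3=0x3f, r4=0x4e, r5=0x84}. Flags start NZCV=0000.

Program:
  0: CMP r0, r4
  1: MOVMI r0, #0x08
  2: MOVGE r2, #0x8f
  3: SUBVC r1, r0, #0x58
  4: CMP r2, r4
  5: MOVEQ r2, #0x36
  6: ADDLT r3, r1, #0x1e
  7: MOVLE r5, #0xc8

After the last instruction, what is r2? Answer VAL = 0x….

VAL = 0x43

0: ✓ CMP  NZCV=1010
1: ✓ MOVMI  r0←0x08
2: · MOVGE
3: ✓ SUBVC  r1←0xb0
4: ✓ CMP  NZCV=1000
5: · MOVEQ
6: ✓ ADDLT  r3←0xce
7: ✓ MOVLE  r5←0xc8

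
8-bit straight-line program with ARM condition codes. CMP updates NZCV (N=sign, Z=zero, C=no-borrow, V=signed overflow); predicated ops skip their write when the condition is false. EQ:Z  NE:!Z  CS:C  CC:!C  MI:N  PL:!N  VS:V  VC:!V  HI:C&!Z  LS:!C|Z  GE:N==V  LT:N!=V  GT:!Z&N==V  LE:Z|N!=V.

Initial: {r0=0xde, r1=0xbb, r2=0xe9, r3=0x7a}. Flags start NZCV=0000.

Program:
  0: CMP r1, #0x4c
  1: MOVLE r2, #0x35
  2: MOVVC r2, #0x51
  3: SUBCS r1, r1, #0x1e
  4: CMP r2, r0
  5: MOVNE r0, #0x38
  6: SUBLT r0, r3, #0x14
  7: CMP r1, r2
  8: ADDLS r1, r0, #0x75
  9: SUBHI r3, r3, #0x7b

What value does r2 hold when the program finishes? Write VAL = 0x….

VAL = 0x35

[0] flags=0011 → (cmp)
[1] flags=0011 LE?T → r2=0x35
[2] flags=0011 VC?F → skip
[3] flags=0011 CS?T → r1=0x9d
[4] flags=0000 → (cmp)
[5] flags=0000 NE?T → r0=0x38
[6] flags=0000 LT?F → skip
[7] flags=0011 → (cmp)
[8] flags=0011 LS?F → skip
[9] flags=0011 HI?T → r3=0xff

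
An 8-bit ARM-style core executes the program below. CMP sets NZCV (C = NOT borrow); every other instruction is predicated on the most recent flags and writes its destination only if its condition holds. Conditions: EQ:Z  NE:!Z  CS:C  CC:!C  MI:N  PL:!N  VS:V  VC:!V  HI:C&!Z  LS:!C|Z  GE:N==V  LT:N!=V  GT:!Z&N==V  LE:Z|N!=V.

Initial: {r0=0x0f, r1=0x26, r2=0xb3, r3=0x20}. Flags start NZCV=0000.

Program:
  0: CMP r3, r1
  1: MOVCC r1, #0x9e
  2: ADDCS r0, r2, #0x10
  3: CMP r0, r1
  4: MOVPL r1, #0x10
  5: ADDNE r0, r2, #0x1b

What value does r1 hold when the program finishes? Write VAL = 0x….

0: ✓ CMP  NZCV=1000
1: ✓ MOVCC  r1←0x9e
2: · ADDCS
3: ✓ CMP  NZCV=0000
4: ✓ MOVPL  r1←0x10
5: ✓ ADDNE  r0←0xce

VAL = 0x10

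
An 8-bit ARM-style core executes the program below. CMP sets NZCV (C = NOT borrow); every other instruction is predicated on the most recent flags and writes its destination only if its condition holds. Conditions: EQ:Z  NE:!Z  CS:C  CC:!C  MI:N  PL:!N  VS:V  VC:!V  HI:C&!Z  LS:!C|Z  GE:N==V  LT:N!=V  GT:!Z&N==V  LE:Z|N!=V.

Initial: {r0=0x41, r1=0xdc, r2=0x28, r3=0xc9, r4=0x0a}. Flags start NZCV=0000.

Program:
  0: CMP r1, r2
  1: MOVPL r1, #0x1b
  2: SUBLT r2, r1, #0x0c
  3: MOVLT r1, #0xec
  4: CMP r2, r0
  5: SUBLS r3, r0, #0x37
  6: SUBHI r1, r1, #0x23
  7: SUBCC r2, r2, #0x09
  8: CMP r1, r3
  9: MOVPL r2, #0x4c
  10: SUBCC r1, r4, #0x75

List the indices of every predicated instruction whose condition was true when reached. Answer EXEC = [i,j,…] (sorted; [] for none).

EXEC = [2,3,6,9]

[0] flags=1010 → (cmp)
[1] flags=1010 PL?F → skip
[2] flags=1010 LT?T → r2=0xd0
[3] flags=1010 LT?T → r1=0xec
[4] flags=1010 → (cmp)
[5] flags=1010 LS?F → skip
[6] flags=1010 HI?T → r1=0xc9
[7] flags=1010 CC?F → skip
[8] flags=0110 → (cmp)
[9] flags=0110 PL?T → r2=0x4c
[10] flags=0110 CC?F → skip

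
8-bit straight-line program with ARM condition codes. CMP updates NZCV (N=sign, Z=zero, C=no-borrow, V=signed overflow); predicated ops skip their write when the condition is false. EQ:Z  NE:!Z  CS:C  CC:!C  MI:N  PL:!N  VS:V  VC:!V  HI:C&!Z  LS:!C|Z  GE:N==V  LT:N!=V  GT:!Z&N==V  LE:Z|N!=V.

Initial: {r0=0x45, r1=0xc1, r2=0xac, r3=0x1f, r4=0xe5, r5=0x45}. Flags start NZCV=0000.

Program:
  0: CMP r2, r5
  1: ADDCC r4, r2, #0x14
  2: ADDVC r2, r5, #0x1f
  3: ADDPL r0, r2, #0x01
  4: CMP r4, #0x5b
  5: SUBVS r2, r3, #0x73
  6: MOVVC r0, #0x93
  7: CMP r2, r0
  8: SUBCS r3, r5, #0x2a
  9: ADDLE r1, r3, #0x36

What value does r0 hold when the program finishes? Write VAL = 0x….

0: ✓ CMP  NZCV=0011
1: · ADDCC
2: · ADDVC
3: ✓ ADDPL  r0←0xad
4: ✓ CMP  NZCV=1010
5: · SUBVS
6: ✓ MOVVC  r0←0x93
7: ✓ CMP  NZCV=0010
8: ✓ SUBCS  r3←0x1b
9: · ADDLE

VAL = 0x93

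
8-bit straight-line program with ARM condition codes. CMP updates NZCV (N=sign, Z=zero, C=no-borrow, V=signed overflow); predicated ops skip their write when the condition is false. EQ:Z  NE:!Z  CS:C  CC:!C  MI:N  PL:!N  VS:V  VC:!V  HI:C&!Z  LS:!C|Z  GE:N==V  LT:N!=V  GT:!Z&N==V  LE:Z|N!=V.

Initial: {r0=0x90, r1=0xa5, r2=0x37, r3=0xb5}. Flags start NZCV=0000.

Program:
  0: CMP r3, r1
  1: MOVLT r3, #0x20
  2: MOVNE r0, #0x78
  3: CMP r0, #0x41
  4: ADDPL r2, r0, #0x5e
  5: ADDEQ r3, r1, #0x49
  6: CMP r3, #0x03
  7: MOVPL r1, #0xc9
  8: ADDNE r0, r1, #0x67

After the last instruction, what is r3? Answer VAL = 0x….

VAL = 0xb5

0: ✓ CMP  NZCV=0010
1: · MOVLT
2: ✓ MOVNE  r0←0x78
3: ✓ CMP  NZCV=0010
4: ✓ ADDPL  r2←0xd6
5: · ADDEQ
6: ✓ CMP  NZCV=1010
7: · MOVPL
8: ✓ ADDNE  r0←0x0c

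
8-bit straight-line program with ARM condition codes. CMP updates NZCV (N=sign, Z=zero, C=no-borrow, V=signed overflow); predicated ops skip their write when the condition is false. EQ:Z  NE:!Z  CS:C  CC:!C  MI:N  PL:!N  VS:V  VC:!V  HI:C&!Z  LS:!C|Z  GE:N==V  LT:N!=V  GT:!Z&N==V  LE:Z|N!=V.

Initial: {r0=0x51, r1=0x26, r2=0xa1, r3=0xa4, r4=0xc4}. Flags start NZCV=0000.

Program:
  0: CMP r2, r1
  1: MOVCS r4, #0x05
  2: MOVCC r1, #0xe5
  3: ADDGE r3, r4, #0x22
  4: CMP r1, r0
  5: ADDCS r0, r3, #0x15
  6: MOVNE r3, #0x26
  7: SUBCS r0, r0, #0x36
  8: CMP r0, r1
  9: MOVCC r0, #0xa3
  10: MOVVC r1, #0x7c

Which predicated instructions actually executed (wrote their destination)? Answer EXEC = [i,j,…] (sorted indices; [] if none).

EXEC = [1,6,10]

0: ✓ CMP  NZCV=0011
1: ✓ MOVCS  r4←0x05
2: · MOVCC
3: · ADDGE
4: ✓ CMP  NZCV=1000
5: · ADDCS
6: ✓ MOVNE  r3←0x26
7: · SUBCS
8: ✓ CMP  NZCV=0010
9: · MOVCC
10: ✓ MOVVC  r1←0x7c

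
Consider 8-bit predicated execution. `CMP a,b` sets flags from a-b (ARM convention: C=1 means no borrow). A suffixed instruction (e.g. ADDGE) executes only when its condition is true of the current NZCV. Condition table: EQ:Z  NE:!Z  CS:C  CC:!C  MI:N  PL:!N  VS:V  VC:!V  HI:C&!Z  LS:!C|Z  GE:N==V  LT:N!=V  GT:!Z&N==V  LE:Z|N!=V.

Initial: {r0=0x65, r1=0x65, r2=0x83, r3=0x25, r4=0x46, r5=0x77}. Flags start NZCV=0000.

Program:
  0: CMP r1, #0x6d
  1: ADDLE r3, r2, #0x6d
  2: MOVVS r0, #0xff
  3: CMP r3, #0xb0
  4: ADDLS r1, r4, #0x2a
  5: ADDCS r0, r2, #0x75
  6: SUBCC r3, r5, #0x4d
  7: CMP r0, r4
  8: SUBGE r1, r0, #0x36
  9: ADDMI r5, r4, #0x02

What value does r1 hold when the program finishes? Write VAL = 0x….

0: ✓ CMP  NZCV=1000
1: ✓ ADDLE  r3←0xf0
2: · MOVVS
3: ✓ CMP  NZCV=0010
4: · ADDLS
5: ✓ ADDCS  r0←0xf8
6: · SUBCC
7: ✓ CMP  NZCV=1010
8: · SUBGE
9: ✓ ADDMI  r5←0x48

VAL = 0x65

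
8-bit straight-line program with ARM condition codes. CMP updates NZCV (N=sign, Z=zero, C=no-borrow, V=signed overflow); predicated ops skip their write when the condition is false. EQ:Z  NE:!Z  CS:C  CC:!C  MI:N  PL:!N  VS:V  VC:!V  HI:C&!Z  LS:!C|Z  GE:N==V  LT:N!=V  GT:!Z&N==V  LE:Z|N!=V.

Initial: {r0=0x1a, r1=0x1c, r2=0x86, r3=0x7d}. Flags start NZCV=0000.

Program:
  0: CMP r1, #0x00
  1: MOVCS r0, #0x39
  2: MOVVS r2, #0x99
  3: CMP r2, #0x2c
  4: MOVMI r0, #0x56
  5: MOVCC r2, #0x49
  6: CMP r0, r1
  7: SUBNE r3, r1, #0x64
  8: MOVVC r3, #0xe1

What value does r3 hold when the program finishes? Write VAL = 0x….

0: ✓ CMP  NZCV=0010
1: ✓ MOVCS  r0←0x39
2: · MOVVS
3: ✓ CMP  NZCV=0011
4: · MOVMI
5: · MOVCC
6: ✓ CMP  NZCV=0010
7: ✓ SUBNE  r3←0xb8
8: ✓ MOVVC  r3←0xe1

VAL = 0xe1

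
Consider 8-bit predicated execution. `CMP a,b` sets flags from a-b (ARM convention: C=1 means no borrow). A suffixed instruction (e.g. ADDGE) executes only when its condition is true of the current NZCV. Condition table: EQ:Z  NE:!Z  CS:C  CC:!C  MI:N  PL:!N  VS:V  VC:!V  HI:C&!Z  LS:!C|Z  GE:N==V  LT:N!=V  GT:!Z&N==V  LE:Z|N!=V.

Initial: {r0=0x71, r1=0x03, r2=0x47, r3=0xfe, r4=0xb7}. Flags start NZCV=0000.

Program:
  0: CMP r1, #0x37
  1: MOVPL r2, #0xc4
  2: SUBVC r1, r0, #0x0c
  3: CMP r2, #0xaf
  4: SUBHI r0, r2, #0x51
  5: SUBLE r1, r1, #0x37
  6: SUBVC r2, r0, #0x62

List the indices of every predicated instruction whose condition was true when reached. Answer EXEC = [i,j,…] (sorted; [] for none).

[0] flags=1000 → (cmp)
[1] flags=1000 PL?F → skip
[2] flags=1000 VC?T → r1=0x65
[3] flags=1001 → (cmp)
[4] flags=1001 HI?F → skip
[5] flags=1001 LE?F → skip
[6] flags=1001 VC?F → skip

EXEC = [2]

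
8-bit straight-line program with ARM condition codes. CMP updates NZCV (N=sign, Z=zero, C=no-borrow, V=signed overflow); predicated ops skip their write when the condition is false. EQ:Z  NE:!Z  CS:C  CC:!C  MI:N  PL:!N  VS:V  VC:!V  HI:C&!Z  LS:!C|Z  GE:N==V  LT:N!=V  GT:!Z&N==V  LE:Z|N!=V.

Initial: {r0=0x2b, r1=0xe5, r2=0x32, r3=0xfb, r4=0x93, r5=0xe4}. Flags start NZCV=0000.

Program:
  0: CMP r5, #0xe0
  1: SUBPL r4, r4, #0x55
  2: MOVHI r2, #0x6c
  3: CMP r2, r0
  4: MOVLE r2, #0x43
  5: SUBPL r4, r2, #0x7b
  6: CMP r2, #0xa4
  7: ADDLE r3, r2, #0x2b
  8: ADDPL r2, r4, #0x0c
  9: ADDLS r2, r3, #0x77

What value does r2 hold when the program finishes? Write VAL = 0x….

0: ✓ CMP  NZCV=0010
1: ✓ SUBPL  r4←0x3e
2: ✓ MOVHI  r2←0x6c
3: ✓ CMP  NZCV=0010
4: · MOVLE
5: ✓ SUBPL  r4←0xf1
6: ✓ CMP  NZCV=1001
7: · ADDLE
8: · ADDPL
9: ✓ ADDLS  r2←0x72

VAL = 0x72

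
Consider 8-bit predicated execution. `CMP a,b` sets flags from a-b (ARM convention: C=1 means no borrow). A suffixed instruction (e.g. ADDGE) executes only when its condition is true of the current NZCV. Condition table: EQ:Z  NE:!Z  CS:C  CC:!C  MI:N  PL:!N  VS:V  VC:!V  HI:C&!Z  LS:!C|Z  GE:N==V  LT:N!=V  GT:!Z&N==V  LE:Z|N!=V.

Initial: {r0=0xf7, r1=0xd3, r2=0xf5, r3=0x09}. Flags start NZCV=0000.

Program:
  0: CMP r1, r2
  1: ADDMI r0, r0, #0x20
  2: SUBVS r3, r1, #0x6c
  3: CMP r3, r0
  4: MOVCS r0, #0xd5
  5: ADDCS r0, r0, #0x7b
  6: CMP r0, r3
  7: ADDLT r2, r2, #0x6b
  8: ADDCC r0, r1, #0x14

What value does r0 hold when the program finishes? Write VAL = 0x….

VAL = 0x17

0: ✓ CMP  NZCV=1000
1: ✓ ADDMI  r0←0x17
2: · SUBVS
3: ✓ CMP  NZCV=1000
4: · MOVCS
5: · ADDCS
6: ✓ CMP  NZCV=0010
7: · ADDLT
8: · ADDCC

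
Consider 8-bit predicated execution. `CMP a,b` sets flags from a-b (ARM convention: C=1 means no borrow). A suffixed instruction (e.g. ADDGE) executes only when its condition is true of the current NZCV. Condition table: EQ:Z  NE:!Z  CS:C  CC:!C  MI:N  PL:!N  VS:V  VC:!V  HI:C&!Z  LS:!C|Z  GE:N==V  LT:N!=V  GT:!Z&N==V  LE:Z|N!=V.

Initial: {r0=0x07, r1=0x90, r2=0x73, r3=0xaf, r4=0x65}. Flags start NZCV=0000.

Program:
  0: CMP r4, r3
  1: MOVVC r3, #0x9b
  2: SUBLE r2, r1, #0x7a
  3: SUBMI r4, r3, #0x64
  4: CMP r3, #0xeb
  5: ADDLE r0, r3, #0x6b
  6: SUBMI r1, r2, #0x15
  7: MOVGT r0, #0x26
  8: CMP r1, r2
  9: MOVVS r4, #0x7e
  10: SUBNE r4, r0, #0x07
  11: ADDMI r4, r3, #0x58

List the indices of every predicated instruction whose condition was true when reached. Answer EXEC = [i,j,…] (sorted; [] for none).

EXEC = [3,5,6,10,11]

[0] flags=1001 → (cmp)
[1] flags=1001 VC?F → skip
[2] flags=1001 LE?F → skip
[3] flags=1001 MI?T → r4=0x4b
[4] flags=1000 → (cmp)
[5] flags=1000 LE?T → r0=0x1a
[6] flags=1000 MI?T → r1=0x5e
[7] flags=1000 GT?F → skip
[8] flags=1000 → (cmp)
[9] flags=1000 VS?F → skip
[10] flags=1000 NE?T → r4=0x13
[11] flags=1000 MI?T → r4=0x07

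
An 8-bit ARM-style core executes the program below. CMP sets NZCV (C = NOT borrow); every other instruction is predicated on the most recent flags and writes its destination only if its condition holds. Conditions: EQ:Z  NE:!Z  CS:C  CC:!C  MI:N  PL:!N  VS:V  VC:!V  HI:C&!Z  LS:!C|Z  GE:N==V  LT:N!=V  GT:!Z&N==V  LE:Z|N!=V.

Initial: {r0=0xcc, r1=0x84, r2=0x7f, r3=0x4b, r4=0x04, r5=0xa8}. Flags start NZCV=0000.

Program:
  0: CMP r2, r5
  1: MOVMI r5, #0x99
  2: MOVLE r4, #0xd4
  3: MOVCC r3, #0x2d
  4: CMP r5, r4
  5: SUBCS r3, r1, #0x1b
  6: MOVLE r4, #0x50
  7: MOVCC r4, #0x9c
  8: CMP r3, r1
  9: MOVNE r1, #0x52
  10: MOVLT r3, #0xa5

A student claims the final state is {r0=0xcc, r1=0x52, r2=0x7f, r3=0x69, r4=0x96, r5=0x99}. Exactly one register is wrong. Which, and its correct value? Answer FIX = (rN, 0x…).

[0] flags=1001 → (cmp)
[1] flags=1001 MI?T → r5=0x99
[2] flags=1001 LE?F → skip
[3] flags=1001 CC?T → r3=0x2d
[4] flags=1010 → (cmp)
[5] flags=1010 CS?T → r3=0x69
[6] flags=1010 LE?T → r4=0x50
[7] flags=1010 CC?F → skip
[8] flags=1001 → (cmp)
[9] flags=1001 NE?T → r1=0x52
[10] flags=1001 LT?F → skip

FIX = (r4, 0x50)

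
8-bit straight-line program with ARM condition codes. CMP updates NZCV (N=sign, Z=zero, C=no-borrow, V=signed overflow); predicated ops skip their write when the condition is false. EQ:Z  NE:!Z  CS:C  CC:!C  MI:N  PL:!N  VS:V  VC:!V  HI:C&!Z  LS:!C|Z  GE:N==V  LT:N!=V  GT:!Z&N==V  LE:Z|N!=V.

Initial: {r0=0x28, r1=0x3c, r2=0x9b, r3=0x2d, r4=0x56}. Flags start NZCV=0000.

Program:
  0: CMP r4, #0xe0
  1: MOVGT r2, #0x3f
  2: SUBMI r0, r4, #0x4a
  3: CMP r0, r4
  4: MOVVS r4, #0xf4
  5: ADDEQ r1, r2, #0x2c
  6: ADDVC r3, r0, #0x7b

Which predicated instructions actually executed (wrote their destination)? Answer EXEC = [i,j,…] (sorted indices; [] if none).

EXEC = [1,6]

[0] flags=0000 → (cmp)
[1] flags=0000 GT?T → r2=0x3f
[2] flags=0000 MI?F → skip
[3] flags=1000 → (cmp)
[4] flags=1000 VS?F → skip
[5] flags=1000 EQ?F → skip
[6] flags=1000 VC?T → r3=0xa3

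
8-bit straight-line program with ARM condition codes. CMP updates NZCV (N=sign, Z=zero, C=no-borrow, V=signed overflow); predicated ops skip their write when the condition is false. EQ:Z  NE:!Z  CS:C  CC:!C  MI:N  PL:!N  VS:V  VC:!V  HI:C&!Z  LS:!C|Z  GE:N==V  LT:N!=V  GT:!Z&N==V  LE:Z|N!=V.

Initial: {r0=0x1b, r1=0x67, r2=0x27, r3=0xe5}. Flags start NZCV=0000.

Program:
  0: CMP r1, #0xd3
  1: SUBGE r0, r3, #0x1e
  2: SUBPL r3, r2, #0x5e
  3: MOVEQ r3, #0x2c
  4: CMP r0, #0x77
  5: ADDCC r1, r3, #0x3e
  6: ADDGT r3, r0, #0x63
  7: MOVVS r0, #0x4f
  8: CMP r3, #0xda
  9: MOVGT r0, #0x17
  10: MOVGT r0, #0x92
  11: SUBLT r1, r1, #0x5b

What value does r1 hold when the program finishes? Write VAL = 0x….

VAL = 0x67

0: ✓ CMP  NZCV=1001
1: ✓ SUBGE  r0←0xc7
2: · SUBPL
3: · MOVEQ
4: ✓ CMP  NZCV=0011
5: · ADDCC
6: · ADDGT
7: ✓ MOVVS  r0←0x4f
8: ✓ CMP  NZCV=0010
9: ✓ MOVGT  r0←0x17
10: ✓ MOVGT  r0←0x92
11: · SUBLT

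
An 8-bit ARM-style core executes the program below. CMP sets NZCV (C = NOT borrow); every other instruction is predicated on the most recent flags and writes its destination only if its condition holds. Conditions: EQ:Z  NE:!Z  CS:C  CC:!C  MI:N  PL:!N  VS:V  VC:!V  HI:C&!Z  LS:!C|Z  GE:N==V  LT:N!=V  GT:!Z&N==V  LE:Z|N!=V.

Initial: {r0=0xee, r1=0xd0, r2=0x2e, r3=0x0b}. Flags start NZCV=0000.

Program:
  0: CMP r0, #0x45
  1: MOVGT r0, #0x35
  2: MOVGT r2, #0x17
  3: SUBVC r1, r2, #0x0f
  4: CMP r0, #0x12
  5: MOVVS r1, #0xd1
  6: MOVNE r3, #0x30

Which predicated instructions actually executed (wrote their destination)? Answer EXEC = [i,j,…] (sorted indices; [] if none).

EXEC = [3,6]

[0] flags=1010 → (cmp)
[1] flags=1010 GT?F → skip
[2] flags=1010 GT?F → skip
[3] flags=1010 VC?T → r1=0x1f
[4] flags=1010 → (cmp)
[5] flags=1010 VS?F → skip
[6] flags=1010 NE?T → r3=0x30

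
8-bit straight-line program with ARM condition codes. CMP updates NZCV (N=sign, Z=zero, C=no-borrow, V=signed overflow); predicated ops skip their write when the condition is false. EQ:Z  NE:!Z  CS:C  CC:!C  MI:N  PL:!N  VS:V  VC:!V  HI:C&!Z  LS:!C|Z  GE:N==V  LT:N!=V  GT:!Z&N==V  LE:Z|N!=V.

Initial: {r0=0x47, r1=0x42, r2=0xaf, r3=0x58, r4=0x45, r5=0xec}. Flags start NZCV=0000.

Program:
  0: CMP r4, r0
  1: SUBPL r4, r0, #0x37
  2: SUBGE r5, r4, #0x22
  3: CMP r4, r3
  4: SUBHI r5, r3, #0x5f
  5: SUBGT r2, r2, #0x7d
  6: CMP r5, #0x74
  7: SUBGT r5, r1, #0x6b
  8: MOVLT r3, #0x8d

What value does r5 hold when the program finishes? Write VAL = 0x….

[0] flags=1000 → (cmp)
[1] flags=1000 PL?F → skip
[2] flags=1000 GE?F → skip
[3] flags=1000 → (cmp)
[4] flags=1000 HI?F → skip
[5] flags=1000 GT?F → skip
[6] flags=0011 → (cmp)
[7] flags=0011 GT?F → skip
[8] flags=0011 LT?T → r3=0x8d

VAL = 0xec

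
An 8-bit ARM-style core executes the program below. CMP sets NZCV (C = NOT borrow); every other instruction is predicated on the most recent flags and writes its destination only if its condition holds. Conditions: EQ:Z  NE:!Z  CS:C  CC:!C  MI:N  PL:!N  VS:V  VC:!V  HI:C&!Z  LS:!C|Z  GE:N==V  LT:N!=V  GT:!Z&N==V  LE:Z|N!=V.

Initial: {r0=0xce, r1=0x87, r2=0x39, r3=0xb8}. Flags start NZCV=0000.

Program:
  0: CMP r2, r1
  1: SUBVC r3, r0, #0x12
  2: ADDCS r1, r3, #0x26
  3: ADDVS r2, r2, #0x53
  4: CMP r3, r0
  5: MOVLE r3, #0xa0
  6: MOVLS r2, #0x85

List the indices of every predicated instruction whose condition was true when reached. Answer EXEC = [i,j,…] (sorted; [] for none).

0: ✓ CMP  NZCV=1001
1: · SUBVC
2: · ADDCS
3: ✓ ADDVS  r2←0x8c
4: ✓ CMP  NZCV=1000
5: ✓ MOVLE  r3←0xa0
6: ✓ MOVLS  r2←0x85

EXEC = [3,5,6]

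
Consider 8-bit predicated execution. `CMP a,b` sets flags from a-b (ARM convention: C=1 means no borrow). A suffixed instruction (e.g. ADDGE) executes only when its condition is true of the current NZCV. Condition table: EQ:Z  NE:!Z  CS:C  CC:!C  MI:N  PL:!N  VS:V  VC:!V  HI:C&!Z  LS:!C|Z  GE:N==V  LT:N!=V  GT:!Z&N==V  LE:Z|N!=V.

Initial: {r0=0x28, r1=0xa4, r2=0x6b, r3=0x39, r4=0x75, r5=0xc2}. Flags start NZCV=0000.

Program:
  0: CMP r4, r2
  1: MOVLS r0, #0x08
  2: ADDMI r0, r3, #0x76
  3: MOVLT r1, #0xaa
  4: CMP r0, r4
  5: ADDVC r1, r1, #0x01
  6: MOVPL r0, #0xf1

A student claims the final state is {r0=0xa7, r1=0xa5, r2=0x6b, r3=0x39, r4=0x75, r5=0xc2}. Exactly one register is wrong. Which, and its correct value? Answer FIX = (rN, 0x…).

FIX = (r0, 0x28)

0: ✓ CMP  NZCV=0010
1: · MOVLS
2: · ADDMI
3: · MOVLT
4: ✓ CMP  NZCV=1000
5: ✓ ADDVC  r1←0xa5
6: · MOVPL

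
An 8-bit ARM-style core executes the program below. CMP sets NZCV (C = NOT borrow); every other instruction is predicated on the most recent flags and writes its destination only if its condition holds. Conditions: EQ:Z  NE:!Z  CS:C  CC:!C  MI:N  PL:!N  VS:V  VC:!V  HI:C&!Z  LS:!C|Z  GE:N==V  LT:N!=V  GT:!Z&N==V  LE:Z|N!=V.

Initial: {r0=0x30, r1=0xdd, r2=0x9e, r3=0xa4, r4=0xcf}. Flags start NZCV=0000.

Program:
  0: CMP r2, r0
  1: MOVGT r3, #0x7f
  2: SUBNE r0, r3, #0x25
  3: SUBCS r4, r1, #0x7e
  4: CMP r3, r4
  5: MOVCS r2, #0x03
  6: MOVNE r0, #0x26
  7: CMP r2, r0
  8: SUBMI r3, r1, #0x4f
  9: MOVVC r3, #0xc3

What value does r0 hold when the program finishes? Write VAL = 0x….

VAL = 0x26

0: ✓ CMP  NZCV=0011
1: · MOVGT
2: ✓ SUBNE  r0←0x7f
3: ✓ SUBCS  r4←0x5f
4: ✓ CMP  NZCV=0011
5: ✓ MOVCS  r2←0x03
6: ✓ MOVNE  r0←0x26
7: ✓ CMP  NZCV=1000
8: ✓ SUBMI  r3←0x8e
9: ✓ MOVVC  r3←0xc3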